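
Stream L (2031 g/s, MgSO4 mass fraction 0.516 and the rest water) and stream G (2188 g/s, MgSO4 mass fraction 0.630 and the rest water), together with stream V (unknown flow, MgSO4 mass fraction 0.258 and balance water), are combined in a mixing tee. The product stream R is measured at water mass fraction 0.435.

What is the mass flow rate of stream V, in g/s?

139.1 g/s

Let V be the unknown flow. Total out = 4219 + V.
water balance: 1792.6 + 0.742·V = 0.435·(4219 + V)
(0.742 − 0.435)·V = 0.435×4219 − 1792.6 = 42.701
V = 42.701 / 0.307 = 139.09 g/s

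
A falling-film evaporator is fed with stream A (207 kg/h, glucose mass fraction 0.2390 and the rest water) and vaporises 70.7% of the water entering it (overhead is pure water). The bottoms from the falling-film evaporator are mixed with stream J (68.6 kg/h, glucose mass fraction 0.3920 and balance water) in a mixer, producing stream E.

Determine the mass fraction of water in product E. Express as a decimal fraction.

0.5350

Vapour removed = 0.707×0.761×207 = 111.37 kg/h; concentrate = 95.628 kg/h.
water reaching the mixer = 46.155 (from concentrate) + 68.6×0.608 = 87.864 kg/h.
Product flow = 95.628 + 68.6 = 164.23 kg/h; water fraction = 0.5350.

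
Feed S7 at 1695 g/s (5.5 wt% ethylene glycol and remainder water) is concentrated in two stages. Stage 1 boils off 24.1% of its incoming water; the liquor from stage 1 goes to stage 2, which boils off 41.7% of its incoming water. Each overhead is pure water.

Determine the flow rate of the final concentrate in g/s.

water in feed = 1695×0.945 = 1601.8 g/s.
After stage 1: water left = (1−0.241)×1601.8 = 1215.7; stream total = 1309 g/s.
After stage 2: water left = (1−0.417)×1215.7 = 708.78; final concentrate = 802.01 g/s.

802 g/s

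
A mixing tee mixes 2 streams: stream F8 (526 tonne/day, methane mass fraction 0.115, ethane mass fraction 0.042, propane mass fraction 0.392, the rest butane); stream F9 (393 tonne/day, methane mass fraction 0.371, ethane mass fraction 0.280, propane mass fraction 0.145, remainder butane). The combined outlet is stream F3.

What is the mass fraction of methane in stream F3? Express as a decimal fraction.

0.224

Total flow out = 526 + 393 = 919 tonne/day.
methane in = 526×0.115 + 393×0.371 = 206.29 tonne/day.
methane mass fraction in F3 = 206.29/919 = 0.224.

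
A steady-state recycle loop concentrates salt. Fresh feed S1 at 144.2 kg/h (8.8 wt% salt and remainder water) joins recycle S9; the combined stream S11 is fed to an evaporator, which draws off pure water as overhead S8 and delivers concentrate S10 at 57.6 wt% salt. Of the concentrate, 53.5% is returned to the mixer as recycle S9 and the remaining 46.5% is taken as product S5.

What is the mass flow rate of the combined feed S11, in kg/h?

Overall salt balance (none leaves overhead): salt in fresh feed = salt in product, i.e. 144.2×0.088 = (1−0.535)·S10·0.576.
S10 = 12.69/(0.576×0.465) = 47.378 kg/h.
Recycle S9 = 0.535×47.378 = 25.347 kg/h.
Combined feed S11 = 144.2 + 25.347 = 169.55 kg/h.

169.5 kg/h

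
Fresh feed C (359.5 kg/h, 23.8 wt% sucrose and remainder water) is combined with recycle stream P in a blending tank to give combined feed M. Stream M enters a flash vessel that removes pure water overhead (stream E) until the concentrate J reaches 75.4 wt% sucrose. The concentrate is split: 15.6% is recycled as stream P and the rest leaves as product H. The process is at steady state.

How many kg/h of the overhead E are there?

Overall sucrose balance (none leaves overhead): sucrose in fresh feed = sucrose in product, i.e. 359.5×0.238 = (1−0.156)·J·0.754.
J = 85.561/(0.754×0.844) = 134.45 kg/h.
Recycle P = 0.156×134.45 = 20.974 kg/h.
Combined feed M = 359.5 + 20.974 = 380.47 kg/h.
Overhead E = M − J = 380.47 − 134.45 = 246.02 kg/h.

246 kg/h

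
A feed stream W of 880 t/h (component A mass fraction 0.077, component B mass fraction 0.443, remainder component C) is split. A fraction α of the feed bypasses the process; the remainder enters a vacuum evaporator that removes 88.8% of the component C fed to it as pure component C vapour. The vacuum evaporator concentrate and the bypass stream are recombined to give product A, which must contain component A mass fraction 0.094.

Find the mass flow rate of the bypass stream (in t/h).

506.6 t/h

All 880×0.077 = 67.76 t/h of component A reaches A, so A = 67.76/0.094 = 720.85 t/h and vapour = 159.15 t/h.
The evaporator receives (1−α)·880 of feed at 0.480 component C and removes 0.888 of that component C:
0.888×0.480×(1−α)×880 = 159.15
(1−α) = 159.15/375.09 = 0.4243;  α = 0.5757.
Bypass flow = 0.5757×880 = 506.62 t/h.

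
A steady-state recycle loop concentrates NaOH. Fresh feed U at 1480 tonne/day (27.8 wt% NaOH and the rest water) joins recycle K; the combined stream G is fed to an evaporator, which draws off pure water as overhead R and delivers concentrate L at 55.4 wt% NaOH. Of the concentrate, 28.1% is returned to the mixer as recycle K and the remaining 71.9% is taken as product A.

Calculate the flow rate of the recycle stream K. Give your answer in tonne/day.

290.3 tonne/day

Overall NaOH balance (none leaves overhead): NaOH in fresh feed = NaOH in product, i.e. 1480×0.278 = (1−0.281)·L·0.554.
L = 411.44/(0.554×0.719) = 1032.9 tonne/day.
Recycle K = 0.281×1032.9 = 290.25 tonne/day.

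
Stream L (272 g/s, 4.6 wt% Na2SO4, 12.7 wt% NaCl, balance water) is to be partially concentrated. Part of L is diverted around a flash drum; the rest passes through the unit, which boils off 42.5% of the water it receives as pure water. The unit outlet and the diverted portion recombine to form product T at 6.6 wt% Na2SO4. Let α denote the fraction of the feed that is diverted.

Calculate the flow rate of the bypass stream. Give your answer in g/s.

All 272×0.046 = 12.512 g/s of Na2SO4 reaches T, so T = 12.512/0.066 = 189.58 g/s and vapour = 82.424 g/s.
The evaporator receives (1−α)·272 of feed at 0.827 water and removes 0.425 of that water:
0.425×0.827×(1−α)×272 = 82.424
(1−α) = 82.424/95.601 = 0.8622;  α = 0.1378.
Bypass flow = 0.1378×272 = 37.49 g/s.

37.49 g/s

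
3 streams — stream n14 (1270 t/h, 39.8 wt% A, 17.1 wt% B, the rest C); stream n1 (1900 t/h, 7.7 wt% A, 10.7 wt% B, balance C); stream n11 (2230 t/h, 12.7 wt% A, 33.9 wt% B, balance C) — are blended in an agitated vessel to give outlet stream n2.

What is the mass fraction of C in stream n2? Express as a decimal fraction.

Total flow out = 1270 + 1900 + 2230 = 5400 t/h.
C in = 1270×0.431 + 1900×0.816 + 2230×0.534 = 3288.6 t/h.
C mass fraction in n2 = 3288.6/5400 = 0.6090.

0.6090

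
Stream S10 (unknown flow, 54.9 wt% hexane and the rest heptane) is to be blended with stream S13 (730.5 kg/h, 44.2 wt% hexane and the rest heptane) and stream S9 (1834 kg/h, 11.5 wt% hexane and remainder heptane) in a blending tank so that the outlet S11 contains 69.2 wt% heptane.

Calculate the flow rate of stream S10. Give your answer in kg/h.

Let S10 be the unknown flow. Total out = 2564.5 + S10.
heptane balance: 2030.7 + 0.451·S10 = 0.692·(2564.5 + S10)
(0.451 − 0.692)·S10 = 0.692×2564.5 − 2030.7 = -256.08
S10 = -256.08 / -0.241 = 1062.6 kg/h

1063 kg/h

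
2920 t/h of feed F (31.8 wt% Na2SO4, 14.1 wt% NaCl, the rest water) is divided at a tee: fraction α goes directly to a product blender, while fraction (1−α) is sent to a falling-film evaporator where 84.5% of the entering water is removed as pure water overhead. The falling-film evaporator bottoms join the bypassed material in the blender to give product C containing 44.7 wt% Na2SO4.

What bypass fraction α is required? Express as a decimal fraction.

All 2920×0.318 = 928.56 t/h of Na2SO4 reaches C, so C = 928.56/0.447 = 2077.3 t/h and vapour = 842.68 t/h.
The evaporator receives (1−α)·2920 of feed at 0.541 water and removes 0.845 of that water:
0.845×0.541×(1−α)×2920 = 842.68
(1−α) = 842.68/1334.9 = 0.6313;  α = 0.3687.

0.369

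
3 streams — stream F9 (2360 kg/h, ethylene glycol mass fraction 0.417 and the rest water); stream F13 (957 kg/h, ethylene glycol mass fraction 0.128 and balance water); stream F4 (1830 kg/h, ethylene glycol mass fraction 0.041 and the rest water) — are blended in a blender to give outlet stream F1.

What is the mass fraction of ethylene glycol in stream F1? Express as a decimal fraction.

0.230

Total flow out = 2360 + 957 + 1830 = 5147 kg/h.
ethylene glycol in = 2360×0.417 + 957×0.128 + 1830×0.041 = 1181.6 kg/h.
ethylene glycol mass fraction in F1 = 1181.6/5147 = 0.230.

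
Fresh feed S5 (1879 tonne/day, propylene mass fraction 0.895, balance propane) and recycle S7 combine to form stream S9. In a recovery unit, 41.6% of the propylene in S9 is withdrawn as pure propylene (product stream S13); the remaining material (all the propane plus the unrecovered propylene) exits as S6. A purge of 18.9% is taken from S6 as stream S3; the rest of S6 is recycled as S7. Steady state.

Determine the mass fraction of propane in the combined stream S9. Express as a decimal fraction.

0.246

propane enters only via S5 and leaves only via the purge: 1879×0.105 = 0.189×(propane in S6), and the recovery unit passes all propane, so propane in S9 = propane in S6 = 1043.9 tonne/day.
propylene in S9: m_A = 1879×0.895 + (1−0.189)·(1−0.416)·m_A, so m_A = 1681.7/0.5264 = 3194.9 tonne/day.
S9 = 3194.9 + 1043.9 = 4238.8 tonne/day.
propane fraction in S9 = 1043.9/4238.8 = 0.246.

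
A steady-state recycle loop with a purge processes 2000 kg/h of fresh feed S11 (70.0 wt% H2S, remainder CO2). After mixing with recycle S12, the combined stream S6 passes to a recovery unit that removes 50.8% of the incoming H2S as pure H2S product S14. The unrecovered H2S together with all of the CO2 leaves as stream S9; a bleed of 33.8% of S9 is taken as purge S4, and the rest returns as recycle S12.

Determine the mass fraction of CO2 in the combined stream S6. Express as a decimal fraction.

CO2 enters only via S11 and leaves only via the purge: 2000×0.300 = 0.338×(CO2 in S9), and the recovery unit passes all CO2, so CO2 in S6 = CO2 in S9 = 1775.1 kg/h.
H2S in S6: m_A = 2000×0.700 + (1−0.338)·(1−0.508)·m_A, so m_A = 1400/0.6743 = 2076.2 kg/h.
S6 = 2076.2 + 1775.1 = 3851.4 kg/h.
CO2 fraction in S6 = 1775.1/3851.4 = 0.461.

0.461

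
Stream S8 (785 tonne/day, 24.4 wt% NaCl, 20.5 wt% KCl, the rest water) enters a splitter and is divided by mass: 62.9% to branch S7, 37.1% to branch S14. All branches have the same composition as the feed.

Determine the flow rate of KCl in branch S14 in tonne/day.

59.7 tonne/day

Branch S14 total = 0.371×785 = 291.24 tonne/day.
KCl in S14 = 0.205×291.24 = 59.703 tonne/day.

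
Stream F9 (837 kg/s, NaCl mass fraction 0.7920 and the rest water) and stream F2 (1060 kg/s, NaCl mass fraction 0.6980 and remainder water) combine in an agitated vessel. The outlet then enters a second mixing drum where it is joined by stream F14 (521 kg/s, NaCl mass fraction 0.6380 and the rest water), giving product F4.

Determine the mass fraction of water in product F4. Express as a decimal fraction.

Overall, product flow = 2418 kg/s.
water in = 837×0.208 + 1060×0.302 + 521×0.362 = 682.82 kg/s.
water fraction in F4 = 0.2824.

0.2824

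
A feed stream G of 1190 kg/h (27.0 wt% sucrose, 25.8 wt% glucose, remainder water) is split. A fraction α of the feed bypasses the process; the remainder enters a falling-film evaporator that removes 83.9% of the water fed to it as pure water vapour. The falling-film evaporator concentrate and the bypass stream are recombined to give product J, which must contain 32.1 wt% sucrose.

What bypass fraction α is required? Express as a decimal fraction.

0.599

All 1190×0.270 = 321.3 kg/h of sucrose reaches J, so J = 321.3/0.321 = 1000.9 kg/h and vapour = 189.07 kg/h.
The evaporator receives (1−α)·1190 of feed at 0.472 water and removes 0.839 of that water:
0.839×0.472×(1−α)×1190 = 189.07
(1−α) = 189.07/471.25 = 0.4012;  α = 0.5988.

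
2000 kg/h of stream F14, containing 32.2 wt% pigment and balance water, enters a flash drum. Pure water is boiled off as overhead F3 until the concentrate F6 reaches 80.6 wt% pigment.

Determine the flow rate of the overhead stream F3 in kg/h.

1201 kg/h

pigment is conserved: 2000×0.322 = 644 kg/h all reports to the concentrate.
Concentrate = 644/(target fraction) = 799.01 kg/h.
Overhead = 2000 − 799.01 = 1201 kg/h.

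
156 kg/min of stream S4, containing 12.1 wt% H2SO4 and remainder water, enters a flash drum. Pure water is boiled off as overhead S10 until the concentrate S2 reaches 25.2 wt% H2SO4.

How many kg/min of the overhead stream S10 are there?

H2SO4 is conserved: 156×0.121 = 18.876 kg/min all reports to the concentrate.
Concentrate = 18.876/(target fraction) = 74.905 kg/min.
Overhead = 156 − 74.905 = 81.095 kg/min.

81.1 kg/min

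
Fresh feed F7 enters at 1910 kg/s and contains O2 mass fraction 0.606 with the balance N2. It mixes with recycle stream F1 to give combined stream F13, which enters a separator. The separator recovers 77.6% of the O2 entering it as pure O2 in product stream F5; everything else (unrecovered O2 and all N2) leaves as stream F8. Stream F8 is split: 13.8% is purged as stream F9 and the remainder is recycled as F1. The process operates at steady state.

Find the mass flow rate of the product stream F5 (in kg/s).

1113 kg/s

O2 in F13: m_A = 1910×0.606 + (1−0.138)·(1−0.776)·m_A, so m_A = 1157.5/0.8069 = 1434.4 kg/s.
Product F5 = 0.776×1434.4 = 1113.1 kg/s.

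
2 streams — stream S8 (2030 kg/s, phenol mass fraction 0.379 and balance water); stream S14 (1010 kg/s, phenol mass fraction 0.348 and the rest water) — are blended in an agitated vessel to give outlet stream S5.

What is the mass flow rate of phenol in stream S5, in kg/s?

phenol out = phenol in = 2030×0.379 + 1010×0.348 = 1120.8 kg/s.

1121 kg/s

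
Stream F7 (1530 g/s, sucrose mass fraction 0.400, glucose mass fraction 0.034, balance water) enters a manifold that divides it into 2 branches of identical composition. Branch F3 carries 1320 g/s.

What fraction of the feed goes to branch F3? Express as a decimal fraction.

0.863

Fraction to F3 = 1320/1530 = 0.8627.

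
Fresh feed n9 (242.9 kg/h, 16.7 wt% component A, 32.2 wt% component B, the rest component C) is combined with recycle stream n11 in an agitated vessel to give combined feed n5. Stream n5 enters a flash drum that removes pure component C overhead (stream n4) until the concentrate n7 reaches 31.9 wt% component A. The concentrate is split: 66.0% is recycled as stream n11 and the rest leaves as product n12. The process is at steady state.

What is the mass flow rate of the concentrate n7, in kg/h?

374 kg/h

Overall component A balance (none leaves overhead): component A in fresh feed = component A in product, i.e. 242.9×0.167 = (1−0.660)·n7·0.319.
n7 = 40.564/(0.319×0.340) = 374 kg/h.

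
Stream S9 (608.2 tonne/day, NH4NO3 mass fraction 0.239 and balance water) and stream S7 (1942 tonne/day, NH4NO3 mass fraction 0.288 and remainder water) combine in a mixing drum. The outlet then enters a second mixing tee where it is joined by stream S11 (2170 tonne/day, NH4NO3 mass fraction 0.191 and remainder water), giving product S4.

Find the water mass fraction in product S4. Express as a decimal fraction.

Overall, product flow = 4720.2 tonne/day.
water in = 608.2×0.761 + 1942×0.712 + 2170×0.809 = 3601.1 tonne/day.
water fraction in S4 = 0.763.

0.763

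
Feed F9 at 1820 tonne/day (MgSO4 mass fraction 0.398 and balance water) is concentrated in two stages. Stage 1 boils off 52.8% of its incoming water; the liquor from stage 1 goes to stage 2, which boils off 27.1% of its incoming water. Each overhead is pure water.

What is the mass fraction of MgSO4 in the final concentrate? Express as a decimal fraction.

0.658

water in feed = 1820×0.602 = 1095.6 tonne/day.
After stage 1: water left = (1−0.528)×1095.6 = 517.14; stream total = 1241.5 tonne/day.
After stage 2: water left = (1−0.271)×517.14 = 377; final concentrate = 1101.4 tonne/day.
MgSO4 fraction = 724.36/1101.4 = 0.658.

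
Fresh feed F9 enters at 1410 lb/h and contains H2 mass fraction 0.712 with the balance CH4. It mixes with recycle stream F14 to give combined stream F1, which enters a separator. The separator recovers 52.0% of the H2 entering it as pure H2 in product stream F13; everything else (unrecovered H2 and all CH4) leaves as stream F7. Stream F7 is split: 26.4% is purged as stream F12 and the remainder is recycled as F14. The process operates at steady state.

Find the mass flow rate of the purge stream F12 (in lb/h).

602.8 lb/h

CH4 enters only via F9 and leaves only via the purge: 1410×0.288 = 0.264×(CH4 in F7), and the separator passes all CH4, so CH4 in F1 = CH4 in F7 = 1538.2 lb/h.
H2 in F1: m_A = 1410×0.712 + (1−0.264)·(1−0.520)·m_A, so m_A = 1003.9/0.6467 = 1552.3 lb/h.
F7 = (1−0.520)×1552.3 + 1538.2 = 2283.3 lb/h.
Purge F12 = 0.264×2283.3 = 602.79 lb/h.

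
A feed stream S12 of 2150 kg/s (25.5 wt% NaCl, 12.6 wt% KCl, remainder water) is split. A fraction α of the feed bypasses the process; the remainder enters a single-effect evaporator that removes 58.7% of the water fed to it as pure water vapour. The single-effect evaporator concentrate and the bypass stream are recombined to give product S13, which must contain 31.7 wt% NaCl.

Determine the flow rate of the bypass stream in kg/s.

992.7 kg/s

All 2150×0.255 = 548.25 kg/s of NaCl reaches S13, so S13 = 548.25/0.317 = 1729.5 kg/s and vapour = 420.5 kg/s.
The evaporator receives (1−α)·2150 of feed at 0.619 water and removes 0.587 of that water:
0.587×0.619×(1−α)×2150 = 420.5
(1−α) = 420.5/781.21 = 0.5383;  α = 0.4617.
Bypass flow = 0.4617×2150 = 992.71 kg/s.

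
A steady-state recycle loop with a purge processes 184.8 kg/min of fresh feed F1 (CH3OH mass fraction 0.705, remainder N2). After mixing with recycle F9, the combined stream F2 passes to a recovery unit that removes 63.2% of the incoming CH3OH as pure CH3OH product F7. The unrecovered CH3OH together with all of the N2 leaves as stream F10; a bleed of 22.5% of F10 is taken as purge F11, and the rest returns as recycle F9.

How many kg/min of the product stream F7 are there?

CH3OH in F2: m_A = 184.8×0.705 + (1−0.225)·(1−0.632)·m_A, so m_A = 130.28/0.7148 = 182.27 kg/min.
Product F7 = 0.632×182.27 = 115.19 kg/min.

115.2 kg/min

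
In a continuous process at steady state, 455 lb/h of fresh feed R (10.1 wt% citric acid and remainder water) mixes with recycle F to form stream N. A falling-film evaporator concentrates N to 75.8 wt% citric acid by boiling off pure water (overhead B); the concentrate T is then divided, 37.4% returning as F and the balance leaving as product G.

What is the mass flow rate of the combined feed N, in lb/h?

491.2 lb/h

Overall citric acid balance (none leaves overhead): citric acid in fresh feed = citric acid in product, i.e. 455×0.101 = (1−0.374)·T·0.758.
T = 45.955/(0.758×0.626) = 96.848 lb/h.
Recycle F = 0.374×96.848 = 36.221 lb/h.
Combined feed N = 455 + 36.221 = 491.22 lb/h.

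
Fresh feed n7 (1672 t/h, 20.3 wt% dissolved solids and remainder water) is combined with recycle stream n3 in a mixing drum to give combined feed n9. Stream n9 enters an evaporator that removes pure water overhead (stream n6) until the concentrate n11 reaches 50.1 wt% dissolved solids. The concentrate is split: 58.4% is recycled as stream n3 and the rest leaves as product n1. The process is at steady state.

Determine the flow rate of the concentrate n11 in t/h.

1629 t/h

Overall dissolved solids balance (none leaves overhead): dissolved solids in fresh feed = dissolved solids in product, i.e. 1672×0.203 = (1−0.584)·n11·0.501.
n11 = 339.42/(0.501×0.416) = 1628.6 t/h.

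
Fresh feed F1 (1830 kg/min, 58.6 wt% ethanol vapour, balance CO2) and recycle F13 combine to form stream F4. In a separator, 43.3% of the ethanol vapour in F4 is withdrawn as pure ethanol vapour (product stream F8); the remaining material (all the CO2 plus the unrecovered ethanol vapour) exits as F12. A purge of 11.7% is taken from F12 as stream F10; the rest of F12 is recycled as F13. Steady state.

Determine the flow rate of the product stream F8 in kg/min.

929.9 kg/min

ethanol vapour in F4: m_A = 1830×0.586 + (1−0.117)·(1−0.433)·m_A, so m_A = 1072.4/0.4993 = 2147.6 kg/min.
Product F8 = 0.433×2147.6 = 929.91 kg/min.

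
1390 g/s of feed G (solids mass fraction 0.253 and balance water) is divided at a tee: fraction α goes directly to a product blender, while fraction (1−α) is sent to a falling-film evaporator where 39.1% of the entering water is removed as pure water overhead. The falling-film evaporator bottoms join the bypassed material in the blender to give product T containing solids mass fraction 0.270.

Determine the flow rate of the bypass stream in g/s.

All 1390×0.253 = 351.67 g/s of solids reaches T, so T = 351.67/0.270 = 1302.5 g/s and vapour = 87.519 g/s.
The evaporator receives (1−α)·1390 of feed at 0.747 water and removes 0.391 of that water:
0.391×0.747×(1−α)×1390 = 87.519
(1−α) = 87.519/405.99 = 0.2156;  α = 0.7844.
Bypass flow = 0.7844×1390 = 1090.4 g/s.

1090 g/s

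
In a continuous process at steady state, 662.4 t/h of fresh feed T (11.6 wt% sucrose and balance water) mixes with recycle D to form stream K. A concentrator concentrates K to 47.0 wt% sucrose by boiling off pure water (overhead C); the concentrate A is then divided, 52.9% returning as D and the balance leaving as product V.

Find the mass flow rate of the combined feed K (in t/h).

Overall sucrose balance (none leaves overhead): sucrose in fresh feed = sucrose in product, i.e. 662.4×0.116 = (1−0.529)·A·0.470.
A = 76.838/(0.470×0.471) = 347.1 t/h.
Recycle D = 0.529×347.1 = 183.62 t/h.
Combined feed K = 662.4 + 183.62 = 846.02 t/h.

846 t/h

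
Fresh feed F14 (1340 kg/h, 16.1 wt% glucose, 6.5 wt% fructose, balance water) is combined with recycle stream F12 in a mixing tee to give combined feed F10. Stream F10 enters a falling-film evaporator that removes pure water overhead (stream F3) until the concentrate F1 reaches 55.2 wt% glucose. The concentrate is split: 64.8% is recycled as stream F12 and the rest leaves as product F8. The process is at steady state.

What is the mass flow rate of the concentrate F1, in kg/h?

1110 kg/h

Overall glucose balance (none leaves overhead): glucose in fresh feed = glucose in product, i.e. 1340×0.161 = (1−0.648)·F1·0.552.
F1 = 215.74/(0.552×0.352) = 1110.3 kg/h.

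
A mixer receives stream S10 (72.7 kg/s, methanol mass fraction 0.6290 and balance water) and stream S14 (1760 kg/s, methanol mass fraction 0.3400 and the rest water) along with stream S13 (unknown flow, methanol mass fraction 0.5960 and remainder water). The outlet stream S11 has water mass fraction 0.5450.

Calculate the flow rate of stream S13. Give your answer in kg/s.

Let S13 be the unknown flow. Total out = 1832.7 + S13.
water balance: 1188.6 + 0.404·S13 = 0.545·(1832.7 + S13)
(0.404 − 0.545)·S13 = 0.545×1832.7 − 1188.6 = -189.75
S13 = -189.75 / -0.141 = 1345.7 kg/s

1346 kg/s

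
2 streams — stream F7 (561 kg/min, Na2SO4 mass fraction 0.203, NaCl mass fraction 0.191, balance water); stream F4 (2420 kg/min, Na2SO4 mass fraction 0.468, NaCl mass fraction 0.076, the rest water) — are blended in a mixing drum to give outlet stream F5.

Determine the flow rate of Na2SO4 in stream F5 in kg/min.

1246 kg/min

Na2SO4 out = Na2SO4 in = 561×0.203 + 2420×0.468 = 1246.4 kg/min.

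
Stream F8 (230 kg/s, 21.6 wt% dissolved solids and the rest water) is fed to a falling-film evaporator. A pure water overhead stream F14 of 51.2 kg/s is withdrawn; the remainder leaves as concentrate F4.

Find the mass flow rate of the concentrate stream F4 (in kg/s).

178.8 kg/s

Concentrate = 230 − 51.2 = 178.8 kg/s.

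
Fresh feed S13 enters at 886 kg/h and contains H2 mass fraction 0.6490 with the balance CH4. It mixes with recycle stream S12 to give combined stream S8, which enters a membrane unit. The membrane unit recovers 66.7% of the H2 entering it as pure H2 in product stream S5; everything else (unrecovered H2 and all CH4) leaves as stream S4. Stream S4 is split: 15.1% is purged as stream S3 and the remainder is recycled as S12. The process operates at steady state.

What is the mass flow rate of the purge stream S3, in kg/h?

351.3 kg/h

CH4 enters only via S13 and leaves only via the purge: 886×0.351 = 0.151×(CH4 in S4), and the membrane unit passes all CH4, so CH4 in S8 = CH4 in S4 = 2059.5 kg/h.
H2 in S8: m_A = 886×0.649 + (1−0.151)·(1−0.667)·m_A, so m_A = 575.01/0.7173 = 801.66 kg/h.
S4 = (1−0.667)×801.66 + 2059.5 = 2326.5 kg/h.
Purge S3 = 0.151×2326.5 = 351.3 kg/h.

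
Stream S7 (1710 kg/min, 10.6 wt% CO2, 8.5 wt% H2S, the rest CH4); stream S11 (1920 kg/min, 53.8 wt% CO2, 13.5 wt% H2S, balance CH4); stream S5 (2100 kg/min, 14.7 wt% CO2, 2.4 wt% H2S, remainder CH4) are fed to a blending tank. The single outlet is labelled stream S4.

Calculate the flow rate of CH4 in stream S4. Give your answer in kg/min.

3752 kg/min

CH4 out = CH4 in = 1710×0.809 + 1920×0.327 + 2100×0.829 = 3752.1 kg/min.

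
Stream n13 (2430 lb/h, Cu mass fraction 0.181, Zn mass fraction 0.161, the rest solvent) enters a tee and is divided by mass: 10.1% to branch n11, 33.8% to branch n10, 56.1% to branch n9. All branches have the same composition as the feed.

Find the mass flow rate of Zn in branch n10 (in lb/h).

Branch n10 total = 0.338×2430 = 821.34 lb/h.
Zn in n10 = 0.161×821.34 = 132.24 lb/h.

132.2 lb/h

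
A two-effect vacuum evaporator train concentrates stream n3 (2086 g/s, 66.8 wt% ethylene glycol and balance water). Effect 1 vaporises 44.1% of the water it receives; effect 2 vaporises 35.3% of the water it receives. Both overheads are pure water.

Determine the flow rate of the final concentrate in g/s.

1644 g/s

water in feed = 2086×0.332 = 692.55 g/s.
After stage 1: water left = (1−0.441)×692.55 = 387.14; stream total = 1780.6 g/s.
After stage 2: water left = (1−0.353)×387.14 = 250.48; final concentrate = 1643.9 g/s.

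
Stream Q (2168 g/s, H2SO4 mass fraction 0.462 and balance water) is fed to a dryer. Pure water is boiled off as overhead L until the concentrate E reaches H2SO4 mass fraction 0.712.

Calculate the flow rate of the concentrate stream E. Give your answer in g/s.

1407 g/s

H2SO4 is conserved: 2168×0.462 = 1001.6 g/s all reports to the concentrate.
Concentrate = 1001.6/(target fraction) = 1406.8 g/s.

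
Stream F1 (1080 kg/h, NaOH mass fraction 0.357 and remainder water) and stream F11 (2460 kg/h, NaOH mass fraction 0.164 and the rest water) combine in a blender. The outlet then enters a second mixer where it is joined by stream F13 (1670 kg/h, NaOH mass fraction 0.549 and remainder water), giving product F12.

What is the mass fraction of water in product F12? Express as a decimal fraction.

Overall, product flow = 5210 kg/h.
water in = 1080×0.643 + 2460×0.836 + 1670×0.451 = 3504.2 kg/h.
water fraction in F12 = 0.673.

0.673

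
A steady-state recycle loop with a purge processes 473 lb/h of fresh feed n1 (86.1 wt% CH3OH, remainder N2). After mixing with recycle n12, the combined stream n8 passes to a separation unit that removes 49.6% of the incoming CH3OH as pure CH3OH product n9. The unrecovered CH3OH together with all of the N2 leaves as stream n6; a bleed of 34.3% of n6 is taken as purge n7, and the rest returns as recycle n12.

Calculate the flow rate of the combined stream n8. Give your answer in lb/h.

N2 enters only via n1 and leaves only via the purge: 473×0.139 = 0.343×(N2 in n6), and the separation unit passes all N2, so N2 in n8 = N2 in n6 = 191.68 lb/h.
CH3OH in n8: m_A = 473×0.861 + (1−0.343)·(1−0.496)·m_A, so m_A = 407.25/0.6689 = 608.87 lb/h.
n8 = 608.87 + 191.68 = 800.55 lb/h.

800.5 lb/h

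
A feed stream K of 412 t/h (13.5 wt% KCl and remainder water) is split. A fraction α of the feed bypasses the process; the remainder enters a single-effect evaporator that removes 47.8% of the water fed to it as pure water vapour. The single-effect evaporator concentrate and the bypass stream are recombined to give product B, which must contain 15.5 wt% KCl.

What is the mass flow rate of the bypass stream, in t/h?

283.4 t/h

All 412×0.135 = 55.62 t/h of KCl reaches B, so B = 55.62/0.155 = 358.84 t/h and vapour = 53.161 t/h.
The evaporator receives (1−α)·412 of feed at 0.865 water and removes 0.478 of that water:
0.478×0.865×(1−α)×412 = 53.161
(1−α) = 53.161/170.35 = 0.3121;  α = 0.6879.
Bypass flow = 0.6879×412 = 283.43 t/h.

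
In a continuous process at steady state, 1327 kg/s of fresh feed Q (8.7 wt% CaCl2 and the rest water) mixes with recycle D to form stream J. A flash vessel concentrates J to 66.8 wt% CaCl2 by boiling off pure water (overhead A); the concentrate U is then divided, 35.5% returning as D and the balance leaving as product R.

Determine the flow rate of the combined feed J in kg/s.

1422 kg/s

Overall CaCl2 balance (none leaves overhead): CaCl2 in fresh feed = CaCl2 in product, i.e. 1327×0.087 = (1−0.355)·U·0.668.
U = 115.45/(0.668×0.645) = 267.95 kg/s.
Recycle D = 0.355×267.95 = 95.122 kg/s.
Combined feed J = 1327 + 95.122 = 1422.1 kg/s.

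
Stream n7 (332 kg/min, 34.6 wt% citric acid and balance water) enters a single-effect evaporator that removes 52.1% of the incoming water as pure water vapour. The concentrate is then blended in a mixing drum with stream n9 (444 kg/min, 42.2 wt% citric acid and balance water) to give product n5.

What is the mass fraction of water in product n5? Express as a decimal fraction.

Vapour removed = 0.521×0.654×332 = 113.12 kg/min; concentrate = 218.88 kg/min.
water reaching the mixer = 104 (from concentrate) + 444×0.578 = 360.64 kg/min.
Product flow = 218.88 + 444 = 662.88 kg/min; water fraction = 0.544.

0.544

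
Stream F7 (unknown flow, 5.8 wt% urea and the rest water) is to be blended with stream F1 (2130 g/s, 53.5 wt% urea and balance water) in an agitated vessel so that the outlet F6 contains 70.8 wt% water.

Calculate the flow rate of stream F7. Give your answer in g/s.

2212 g/s

Let F7 be the unknown flow. Total out = 2130 + F7.
water balance: 990.45 + 0.942·F7 = 0.708·(2130 + F7)
(0.942 − 0.708)·F7 = 0.708×2130 − 990.45 = 517.59
F7 = 517.59 / 0.234 = 2211.9 g/s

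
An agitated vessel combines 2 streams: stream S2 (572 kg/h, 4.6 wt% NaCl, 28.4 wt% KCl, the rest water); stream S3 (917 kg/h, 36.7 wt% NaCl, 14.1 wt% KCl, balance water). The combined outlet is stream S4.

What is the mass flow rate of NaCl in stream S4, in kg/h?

362.9 kg/h

NaCl out = NaCl in = 572×0.046 + 917×0.367 = 362.85 kg/h.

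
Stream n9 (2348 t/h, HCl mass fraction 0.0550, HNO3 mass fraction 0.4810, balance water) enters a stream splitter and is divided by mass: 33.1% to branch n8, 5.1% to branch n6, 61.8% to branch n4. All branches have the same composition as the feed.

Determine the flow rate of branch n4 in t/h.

Branch n4 flow = 0.618×2348 = 1451.1 t/h.

1451 t/h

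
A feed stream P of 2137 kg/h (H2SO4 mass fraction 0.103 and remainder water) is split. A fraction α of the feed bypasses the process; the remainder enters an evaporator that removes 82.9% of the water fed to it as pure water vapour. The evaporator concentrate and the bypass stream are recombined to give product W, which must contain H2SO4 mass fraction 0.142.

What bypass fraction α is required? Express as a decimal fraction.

All 2137×0.103 = 220.11 kg/h of H2SO4 reaches W, so W = 220.11/0.142 = 1550.1 kg/h and vapour = 586.92 kg/h.
The evaporator receives (1−α)·2137 of feed at 0.897 water and removes 0.829 of that water:
0.829×0.897×(1−α)×2137 = 586.92
(1−α) = 586.92/1589.1 = 0.3693;  α = 0.6307.

0.631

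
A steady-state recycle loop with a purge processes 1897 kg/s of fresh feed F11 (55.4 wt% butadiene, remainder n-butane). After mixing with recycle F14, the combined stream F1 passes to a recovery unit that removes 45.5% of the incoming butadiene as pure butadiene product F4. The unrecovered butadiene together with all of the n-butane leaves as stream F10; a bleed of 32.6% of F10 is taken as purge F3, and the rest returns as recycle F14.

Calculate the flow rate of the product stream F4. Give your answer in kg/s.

butadiene in F1: m_A = 1897×0.554 + (1−0.326)·(1−0.455)·m_A, so m_A = 1050.9/0.6327 = 1661.1 kg/s.
Product F4 = 0.455×1661.1 = 755.81 kg/s.

755.8 kg/s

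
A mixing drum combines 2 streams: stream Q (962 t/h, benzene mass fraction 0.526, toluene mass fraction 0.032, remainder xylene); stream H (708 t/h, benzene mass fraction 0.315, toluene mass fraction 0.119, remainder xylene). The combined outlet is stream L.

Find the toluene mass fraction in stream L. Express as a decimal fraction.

Total flow out = 962 + 708 = 1670 t/h.
toluene in = 962×0.032 + 708×0.119 = 115.04 t/h.
toluene mass fraction in L = 115.04/1670 = 0.069.

0.069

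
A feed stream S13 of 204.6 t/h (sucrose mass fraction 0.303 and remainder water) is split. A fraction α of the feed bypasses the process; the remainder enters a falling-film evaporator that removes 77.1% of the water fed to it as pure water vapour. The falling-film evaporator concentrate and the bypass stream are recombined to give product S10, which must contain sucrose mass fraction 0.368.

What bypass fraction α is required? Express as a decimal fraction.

All 204.6×0.303 = 61.994 t/h of sucrose reaches S10, so S10 = 61.994/0.368 = 168.46 t/h and vapour = 36.139 t/h.
The evaporator receives (1−α)·204.6 of feed at 0.697 water and removes 0.771 of that water:
0.771×0.697×(1−α)×204.6 = 36.139
(1−α) = 36.139/109.95 = 0.3287;  α = 0.6713.

0.671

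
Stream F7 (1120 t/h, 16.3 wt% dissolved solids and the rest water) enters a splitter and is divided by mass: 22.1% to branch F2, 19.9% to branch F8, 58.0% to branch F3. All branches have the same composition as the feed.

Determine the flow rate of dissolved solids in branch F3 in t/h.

105.9 t/h

Branch F3 total = 0.580×1120 = 649.6 t/h.
dissolved solids in F3 = 0.163×649.6 = 105.88 t/h.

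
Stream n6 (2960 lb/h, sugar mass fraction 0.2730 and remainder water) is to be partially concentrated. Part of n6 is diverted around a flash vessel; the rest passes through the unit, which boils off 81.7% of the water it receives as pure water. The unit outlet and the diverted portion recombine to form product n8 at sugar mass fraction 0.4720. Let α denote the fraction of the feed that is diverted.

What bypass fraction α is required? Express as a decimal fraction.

All 2960×0.273 = 808.08 lb/h of sugar reaches n8, so n8 = 808.08/0.472 = 1712 lb/h and vapour = 1248 lb/h.
The evaporator receives (1−α)·2960 of feed at 0.727 water and removes 0.817 of that water:
0.817×0.727×(1−α)×2960 = 1248
(1−α) = 1248/1758.1 = 0.7098;  α = 0.2902.

0.290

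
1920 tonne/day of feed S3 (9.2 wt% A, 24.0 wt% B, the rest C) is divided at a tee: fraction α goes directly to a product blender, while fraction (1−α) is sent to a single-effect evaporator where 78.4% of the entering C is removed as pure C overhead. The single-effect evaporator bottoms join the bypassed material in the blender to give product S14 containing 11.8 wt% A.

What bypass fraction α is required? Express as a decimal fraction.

0.579

All 1920×0.092 = 176.64 tonne/day of A reaches S14, so S14 = 176.64/0.118 = 1496.9 tonne/day and vapour = 423.05 tonne/day.
The evaporator receives (1−α)·1920 of feed at 0.668 C and removes 0.784 of that C:
0.784×0.668×(1−α)×1920 = 423.05
(1−α) = 423.05/1005.5 = 0.4207;  α = 0.5793.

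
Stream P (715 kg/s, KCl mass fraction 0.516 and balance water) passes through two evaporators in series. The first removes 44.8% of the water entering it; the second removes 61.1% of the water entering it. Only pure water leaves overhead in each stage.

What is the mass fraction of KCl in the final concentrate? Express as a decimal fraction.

0.832

water in feed = 715×0.484 = 346.06 kg/s.
After stage 1: water left = (1−0.448)×346.06 = 191.03; stream total = 559.97 kg/s.
After stage 2: water left = (1−0.611)×191.03 = 74.309; final concentrate = 443.25 kg/s.
KCl fraction = 368.94/443.25 = 0.832.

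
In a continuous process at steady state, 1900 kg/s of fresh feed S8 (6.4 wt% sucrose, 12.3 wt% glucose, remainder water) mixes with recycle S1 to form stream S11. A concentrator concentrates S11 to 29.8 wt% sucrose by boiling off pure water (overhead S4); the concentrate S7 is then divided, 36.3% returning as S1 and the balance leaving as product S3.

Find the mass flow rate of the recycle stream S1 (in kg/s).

232.5 kg/s

Overall sucrose balance (none leaves overhead): sucrose in fresh feed = sucrose in product, i.e. 1900×0.064 = (1−0.363)·S7·0.298.
S7 = 121.6/(0.298×0.637) = 640.59 kg/s.
Recycle S1 = 0.363×640.59 = 232.53 kg/s.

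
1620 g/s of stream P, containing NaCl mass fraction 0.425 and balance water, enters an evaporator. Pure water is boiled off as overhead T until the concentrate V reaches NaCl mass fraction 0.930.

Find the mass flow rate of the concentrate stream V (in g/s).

740.3 g/s

NaCl is conserved: 1620×0.425 = 688.5 g/s all reports to the concentrate.
Concentrate = 688.5/(target fraction) = 740.32 g/s.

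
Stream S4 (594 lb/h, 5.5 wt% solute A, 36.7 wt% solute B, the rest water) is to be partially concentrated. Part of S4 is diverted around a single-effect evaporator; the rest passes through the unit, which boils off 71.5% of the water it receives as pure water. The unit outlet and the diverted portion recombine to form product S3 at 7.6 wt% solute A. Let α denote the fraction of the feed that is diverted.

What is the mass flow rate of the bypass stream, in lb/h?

All 594×0.055 = 32.67 lb/h of solute A reaches S3, so S3 = 32.67/0.076 = 429.87 lb/h and vapour = 164.13 lb/h.
The evaporator receives (1−α)·594 of feed at 0.578 water and removes 0.715 of that water:
0.715×0.578×(1−α)×594 = 164.13
(1−α) = 164.13/245.48 = 0.6686;  α = 0.3314.
Bypass flow = 0.3314×594 = 196.85 lb/h.

196.8 lb/h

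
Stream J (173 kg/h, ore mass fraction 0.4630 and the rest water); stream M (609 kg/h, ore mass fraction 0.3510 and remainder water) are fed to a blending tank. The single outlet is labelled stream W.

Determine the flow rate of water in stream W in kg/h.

488.1 kg/h

water out = water in = 173×0.537 + 609×0.649 = 488.14 kg/h.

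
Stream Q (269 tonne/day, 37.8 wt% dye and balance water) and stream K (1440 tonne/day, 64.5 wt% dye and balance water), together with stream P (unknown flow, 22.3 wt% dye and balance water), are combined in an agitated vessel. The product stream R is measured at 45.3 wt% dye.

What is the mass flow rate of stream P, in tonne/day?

1114 tonne/day

Let P be the unknown flow. Total out = 1709 + P.
dye balance: 1030.5 + 0.223·P = 0.453·(1709 + P)
(0.223 − 0.453)·P = 0.453×1709 − 1030.5 = -256.3
P = -256.3 / -0.230 = 1114.4 tonne/day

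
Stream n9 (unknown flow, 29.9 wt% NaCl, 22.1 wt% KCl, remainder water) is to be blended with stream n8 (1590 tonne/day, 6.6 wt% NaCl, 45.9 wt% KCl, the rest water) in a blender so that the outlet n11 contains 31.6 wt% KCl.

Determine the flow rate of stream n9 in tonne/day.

2393 tonne/day

Let n9 be the unknown flow. Total out = 1590 + n9.
KCl balance: 729.81 + 0.221·n9 = 0.316·(1590 + n9)
(0.221 − 0.316)·n9 = 0.316×1590 − 729.81 = -227.37
n9 = -227.37 / -0.095 = 2393.4 tonne/day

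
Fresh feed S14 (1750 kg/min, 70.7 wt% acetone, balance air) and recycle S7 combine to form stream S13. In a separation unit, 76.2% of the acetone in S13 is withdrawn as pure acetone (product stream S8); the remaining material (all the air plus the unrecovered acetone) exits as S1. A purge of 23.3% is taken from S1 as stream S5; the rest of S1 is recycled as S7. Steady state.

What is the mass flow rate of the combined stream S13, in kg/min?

3714 kg/min

air enters only via S14 and leaves only via the purge: 1750×0.293 = 0.233×(air in S1), and the separation unit passes all air, so air in S13 = air in S1 = 2200.6 kg/min.
acetone in S13: m_A = 1750×0.707 + (1−0.233)·(1−0.762)·m_A, so m_A = 1237.2/0.8175 = 1513.5 kg/min.
S13 = 1513.5 + 2200.6 = 3714.2 kg/min.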